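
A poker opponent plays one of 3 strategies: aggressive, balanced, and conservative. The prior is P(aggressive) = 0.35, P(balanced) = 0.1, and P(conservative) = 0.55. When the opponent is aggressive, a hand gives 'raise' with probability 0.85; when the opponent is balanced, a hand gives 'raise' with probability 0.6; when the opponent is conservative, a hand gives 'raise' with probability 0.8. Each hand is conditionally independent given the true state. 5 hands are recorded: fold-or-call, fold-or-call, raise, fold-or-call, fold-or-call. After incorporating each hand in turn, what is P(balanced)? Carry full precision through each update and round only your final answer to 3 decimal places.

Apply Bayes' rule sequentially, carrying P(balanced) forward.
After 'fold-or-call': normaliser = 0.15·0.3500 + 0.4·0.1000 + 0.2·0.5500; P(aggressive) ≈ 0.2593, P(balanced) ≈ 0.1975, P(conservative) ≈ 0.5432
After 'fold-or-call': normaliser = 0.15·0.2593 + 0.4·0.1975 + 0.2·0.5432; P(aggressive) ≈ 0.1717, P(balanced) ≈ 0.3488, P(conservative) ≈ 0.4796
After 'raise': normaliser = 0.85·0.1717 + 0.6·0.3488 + 0.8·0.4796; P(aggressive) ≈ 0.1975, P(balanced) ≈ 0.2832, P(conservative) ≈ 0.5193
After 'fold-or-call': normaliser = 0.15·0.1975 + 0.4·0.2832 + 0.2·0.5193; P(aggressive) ≈ 0.1200, P(balanced) ≈ 0.4591, P(conservative) ≈ 0.4208
After 'fold-or-call': normaliser = 0.15·0.1200 + 0.4·0.4591 + 0.2·0.4208; P(aggressive) ≈ 0.0630, P(balanced) ≈ 0.6425, P(conservative) ≈ 0.2945

0.643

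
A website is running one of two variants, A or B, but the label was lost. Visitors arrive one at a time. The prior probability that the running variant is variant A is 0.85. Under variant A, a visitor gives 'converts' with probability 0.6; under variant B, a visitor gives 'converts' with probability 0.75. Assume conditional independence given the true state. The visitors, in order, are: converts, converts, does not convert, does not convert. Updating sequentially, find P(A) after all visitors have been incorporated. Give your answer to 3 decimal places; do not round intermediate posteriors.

After 'converts': P(A) = 0.6·0.8500 / (0.6·0.8500 + 0.75·0.1500) ≈ 0.8193
After 'converts': P(A) = 0.6·0.8193 / (0.6·0.8193 + 0.75·0.1807) ≈ 0.7839
After 'does not convert': P(A) = 0.4·0.7839 / (0.4·0.7839 + 0.25·0.2161) ≈ 0.8530
After 'does not convert': P(A) = 0.4·0.8530 / (0.4·0.8530 + 0.25·0.1470) ≈ 0.9028

0.903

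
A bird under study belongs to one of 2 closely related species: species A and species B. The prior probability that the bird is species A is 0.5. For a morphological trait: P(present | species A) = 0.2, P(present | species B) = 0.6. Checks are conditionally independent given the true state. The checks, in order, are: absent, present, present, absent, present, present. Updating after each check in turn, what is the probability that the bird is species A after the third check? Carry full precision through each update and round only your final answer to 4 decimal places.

0.1818

Apply Bayes' rule sequentially, carrying P(species A) forward.
After 'absent': P(species A) = 0.8·0.5000 / (0.8·0.5000 + 0.4·0.5000) ≈ 0.6667
After 'present': P(species A) = 0.2·0.6667 / (0.2·0.6667 + 0.6·0.3333) ≈ 0.4000
After 'present': P(species A) = 0.2·0.4000 / (0.2·0.4000 + 0.6·0.6000) ≈ 0.1818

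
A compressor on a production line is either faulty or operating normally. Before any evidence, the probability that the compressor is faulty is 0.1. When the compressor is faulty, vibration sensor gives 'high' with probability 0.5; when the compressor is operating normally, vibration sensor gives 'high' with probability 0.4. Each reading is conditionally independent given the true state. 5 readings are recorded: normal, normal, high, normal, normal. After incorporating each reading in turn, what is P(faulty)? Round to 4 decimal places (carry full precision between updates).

Apply Bayes' rule sequentially, carrying P(faulty) forward.
After 'normal': P(faulty) = 0.5·0.1000 / (0.5·0.1000 + 0.6·0.9000) ≈ 0.0847
After 'normal': P(faulty) = 0.5·0.0847 / (0.5·0.0847 + 0.6·0.9153) ≈ 0.0716
After 'high': P(faulty) = 0.5·0.0716 / (0.5·0.0716 + 0.4·0.9284) ≈ 0.0880
After 'normal': P(faulty) = 0.5·0.0880 / (0.5·0.0880 + 0.6·0.9120) ≈ 0.0744
After 'normal': P(faulty) = 0.5·0.0744 / (0.5·0.0744 + 0.6·0.9256) ≈ 0.0628

0.0628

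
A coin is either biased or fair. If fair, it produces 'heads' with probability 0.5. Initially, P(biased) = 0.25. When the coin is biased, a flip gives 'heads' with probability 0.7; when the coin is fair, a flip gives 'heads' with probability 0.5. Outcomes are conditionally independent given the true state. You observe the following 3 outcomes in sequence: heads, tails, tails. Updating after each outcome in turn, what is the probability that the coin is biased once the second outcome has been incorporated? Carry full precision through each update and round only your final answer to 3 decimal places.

After 'heads': P(biased) = 0.7·0.2500 / (0.7·0.2500 + 0.5·0.7500) ≈ 0.3182
After 'tails': P(biased) = 0.3·0.3182 / (0.3·0.3182 + 0.5·0.6818) ≈ 0.2188

0.219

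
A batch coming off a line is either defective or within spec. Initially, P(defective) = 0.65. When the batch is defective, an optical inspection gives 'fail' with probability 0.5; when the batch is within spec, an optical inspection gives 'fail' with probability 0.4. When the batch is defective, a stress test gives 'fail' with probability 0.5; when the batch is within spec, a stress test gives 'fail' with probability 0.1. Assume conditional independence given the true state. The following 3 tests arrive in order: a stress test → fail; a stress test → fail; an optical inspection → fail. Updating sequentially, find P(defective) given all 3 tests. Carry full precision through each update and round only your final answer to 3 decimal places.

0.983

Apply Bayes' rule sequentially, carrying P(defective) forward.
After a stress test='fail': P(defective) = 0.5·0.6500 / (0.5·0.6500 + 0.1·0.3500) ≈ 0.9028
After a stress test='fail': P(defective) = 0.5·0.9028 / (0.5·0.9028 + 0.1·0.0972) ≈ 0.9789
After an optical inspection='fail': P(defective) = 0.5·0.9789 / (0.5·0.9789 + 0.4·0.0211) ≈ 0.9831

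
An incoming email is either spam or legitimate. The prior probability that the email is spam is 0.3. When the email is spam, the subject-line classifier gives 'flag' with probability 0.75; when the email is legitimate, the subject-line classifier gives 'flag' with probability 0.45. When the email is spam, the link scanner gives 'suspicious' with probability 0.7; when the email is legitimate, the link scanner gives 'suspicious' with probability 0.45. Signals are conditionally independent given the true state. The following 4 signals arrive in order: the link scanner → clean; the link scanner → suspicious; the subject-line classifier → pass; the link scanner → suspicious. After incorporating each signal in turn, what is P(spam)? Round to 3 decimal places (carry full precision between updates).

0.205

After the link scanner='clean': P(spam) = 0.3·0.3000 / (0.3·0.3000 + 0.55·0.7000) ≈ 0.1895
After the link scanner='suspicious': P(spam) = 0.7·0.1895 / (0.7·0.1895 + 0.45·0.8105) ≈ 0.2667
After the subject-line classifier='pass': P(spam) = 0.25·0.2667 / (0.25·0.2667 + 0.55·0.7333) ≈ 0.1418
After the link scanner='suspicious': P(spam) = 0.7·0.1418 / (0.7·0.1418 + 0.45·0.8582) ≈ 0.2045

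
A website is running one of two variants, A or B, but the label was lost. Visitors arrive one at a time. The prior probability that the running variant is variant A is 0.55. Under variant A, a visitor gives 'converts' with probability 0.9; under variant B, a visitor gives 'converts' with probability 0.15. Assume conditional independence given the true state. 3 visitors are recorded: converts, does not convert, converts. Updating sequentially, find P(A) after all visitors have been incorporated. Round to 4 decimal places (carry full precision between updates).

0.8381

Each posterior becomes the prior for the next update.
After 'converts': P(A) = 0.9·0.5500 / (0.9·0.5500 + 0.15·0.4500) ≈ 0.8800
After 'does not convert': P(A) = 0.1·0.8800 / (0.1·0.8800 + 0.85·0.1200) ≈ 0.4632
After 'converts': P(A) = 0.9·0.4632 / (0.9·0.4632 + 0.15·0.5368) ≈ 0.8381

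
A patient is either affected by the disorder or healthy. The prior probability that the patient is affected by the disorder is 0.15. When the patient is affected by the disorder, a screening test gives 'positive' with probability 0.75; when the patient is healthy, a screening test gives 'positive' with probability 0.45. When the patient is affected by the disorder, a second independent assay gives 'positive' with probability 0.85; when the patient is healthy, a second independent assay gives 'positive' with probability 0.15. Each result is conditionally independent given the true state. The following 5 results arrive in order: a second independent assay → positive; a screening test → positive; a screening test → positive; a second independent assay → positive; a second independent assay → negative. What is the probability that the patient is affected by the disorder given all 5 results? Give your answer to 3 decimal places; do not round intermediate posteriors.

Each posterior becomes the prior for the next update.
After a second independent assay='positive': P(affected) = 0.85·0.1500 / (0.85·0.1500 + 0.15·0.8500) ≈ 0.5000
After a screening test='positive': P(affected) = 0.75·0.5000 / (0.75·0.5000 + 0.45·0.5000) ≈ 0.6250
After a screening test='positive': P(affected) = 0.75·0.6250 / (0.75·0.6250 + 0.45·0.3750) ≈ 0.7353
After a second independent assay='positive': P(affected) = 0.85·0.7353 / (0.85·0.7353 + 0.15·0.2647) ≈ 0.9403
After a second independent assay='negative': P(affected) = 0.15·0.9403 / (0.15·0.9403 + 0.85·0.0597) ≈ 0.7353

0.735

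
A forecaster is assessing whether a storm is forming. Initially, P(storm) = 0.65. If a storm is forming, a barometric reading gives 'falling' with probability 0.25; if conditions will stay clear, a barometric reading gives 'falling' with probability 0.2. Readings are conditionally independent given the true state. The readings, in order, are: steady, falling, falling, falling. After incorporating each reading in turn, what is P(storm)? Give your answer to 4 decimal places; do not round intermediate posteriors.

0.7728

Each posterior becomes the prior for the next update.
After 'steady': P(storm) = 0.75·0.6500 / (0.75·0.6500 + 0.8·0.3500) ≈ 0.6352
After 'falling': P(storm) = 0.25·0.6352 / (0.25·0.6352 + 0.2·0.3648) ≈ 0.6852
After 'falling': P(storm) = 0.25·0.6852 / (0.25·0.6852 + 0.2·0.3148) ≈ 0.7312
After 'falling': P(storm) = 0.25·0.7312 / (0.25·0.7312 + 0.2·0.2688) ≈ 0.7728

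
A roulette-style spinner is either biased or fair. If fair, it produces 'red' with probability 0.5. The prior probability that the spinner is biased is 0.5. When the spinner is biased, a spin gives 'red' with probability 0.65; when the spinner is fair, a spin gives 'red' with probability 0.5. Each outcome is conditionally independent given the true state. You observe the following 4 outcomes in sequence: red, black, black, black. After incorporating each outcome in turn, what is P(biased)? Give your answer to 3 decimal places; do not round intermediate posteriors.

0.308

After 'red': P(biased) = 0.65·0.5000 / (0.65·0.5000 + 0.5·0.5000) ≈ 0.5652
After 'black': P(biased) = 0.35·0.5652 / (0.35·0.5652 + 0.5·0.4348) ≈ 0.4764
After 'black': P(biased) = 0.35·0.4764 / (0.35·0.4764 + 0.5·0.5236) ≈ 0.3891
After 'black': P(biased) = 0.35·0.3891 / (0.35·0.3891 + 0.5·0.6109) ≈ 0.3084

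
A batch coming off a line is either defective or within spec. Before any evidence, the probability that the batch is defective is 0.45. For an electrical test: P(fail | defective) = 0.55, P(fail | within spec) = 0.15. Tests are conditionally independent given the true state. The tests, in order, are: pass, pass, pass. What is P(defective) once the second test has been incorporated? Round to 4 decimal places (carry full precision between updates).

0.1865

After 'pass': P(defective) = 0.45·0.4500 / (0.45·0.4500 + 0.85·0.5500) ≈ 0.3022
After 'pass': P(defective) = 0.45·0.3022 / (0.45·0.3022 + 0.85·0.6978) ≈ 0.1865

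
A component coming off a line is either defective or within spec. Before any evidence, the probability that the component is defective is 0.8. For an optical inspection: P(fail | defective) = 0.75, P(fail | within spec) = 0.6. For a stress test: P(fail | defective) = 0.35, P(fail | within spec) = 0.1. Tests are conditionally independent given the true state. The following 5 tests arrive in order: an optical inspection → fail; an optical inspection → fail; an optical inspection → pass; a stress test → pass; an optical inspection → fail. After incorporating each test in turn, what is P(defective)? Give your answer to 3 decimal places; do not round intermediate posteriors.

0.779

After an optical inspection='fail': P(defective) = 0.75·0.8000 / (0.75·0.8000 + 0.6·0.2000) ≈ 0.8333
After an optical inspection='fail': P(defective) = 0.75·0.8333 / (0.75·0.8333 + 0.6·0.1667) ≈ 0.8621
After an optical inspection='pass': P(defective) = 0.25·0.8621 / (0.25·0.8621 + 0.4·0.1379) ≈ 0.7962
After a stress test='pass': P(defective) = 0.65·0.7962 / (0.65·0.7962 + 0.9·0.2038) ≈ 0.7383
After an optical inspection='fail': P(defective) = 0.75·0.7383 / (0.75·0.7383 + 0.6·0.2617) ≈ 0.7791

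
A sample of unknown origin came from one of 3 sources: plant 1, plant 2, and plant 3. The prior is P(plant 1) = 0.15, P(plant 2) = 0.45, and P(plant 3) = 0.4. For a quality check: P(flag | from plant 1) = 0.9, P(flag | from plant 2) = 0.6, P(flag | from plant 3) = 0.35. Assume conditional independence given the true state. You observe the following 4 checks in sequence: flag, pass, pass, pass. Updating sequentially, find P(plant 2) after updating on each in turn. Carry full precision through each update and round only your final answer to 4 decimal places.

0.3093

Each posterior becomes the prior for the next update.
After 'flag': normaliser = 0.9·0.1500 + 0.6·0.4500 + 0.35·0.4000; P(plant 1) ≈ 0.2477, P(plant 2) ≈ 0.4954, P(plant 3) ≈ 0.2569
After 'pass': normaliser = 0.1·0.2477 + 0.4·0.4954 + 0.65·0.2569; P(plant 1) ≈ 0.0635, P(plant 2) ≈ 0.5082, P(plant 3) ≈ 0.4282
After 'pass': normaliser = 0.1·0.0635 + 0.4·0.5082 + 0.65·0.4282; P(plant 1) ≈ 0.0130, P(plant 2) ≈ 0.4166, P(plant 3) ≈ 0.5704
After 'pass': normaliser = 0.1·0.0130 + 0.4·0.4166 + 0.65·0.5704; P(plant 1) ≈ 0.0024, P(plant 2) ≈ 0.3093, P(plant 3) ≈ 0.6883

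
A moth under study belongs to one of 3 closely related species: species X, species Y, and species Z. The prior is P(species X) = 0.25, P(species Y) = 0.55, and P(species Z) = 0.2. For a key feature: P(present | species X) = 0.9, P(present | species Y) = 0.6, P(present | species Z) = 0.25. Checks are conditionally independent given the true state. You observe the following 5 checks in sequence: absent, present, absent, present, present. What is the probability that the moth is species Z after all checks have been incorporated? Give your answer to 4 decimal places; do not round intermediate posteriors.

0.0778

After 'absent': normaliser = 0.1·0.2500 + 0.4·0.5500 + 0.75·0.2000; P(species X) ≈ 0.0633, P(species Y) ≈ 0.5570, P(species Z) ≈ 0.3797
After 'present': normaliser = 0.9·0.0633 + 0.6·0.5570 + 0.25·0.3797; P(species X) ≈ 0.1172, P(species Y) ≈ 0.6875, P(species Z) ≈ 0.1953
After 'absent': normaliser = 0.1·0.1172 + 0.4·0.6875 + 0.75·0.1953; P(species X) ≈ 0.0271, P(species Y) ≈ 0.6348, P(species Z) ≈ 0.3381
After 'present': normaliser = 0.9·0.0271 + 0.6·0.6348 + 0.25·0.3381; P(species X) ≈ 0.0497, P(species Y) ≈ 0.7777, P(species Z) ≈ 0.1726
After 'present': normaliser = 0.9·0.0497 + 0.6·0.7777 + 0.25·0.1726; P(species X) ≈ 0.0807, P(species Y) ≈ 0.8415, P(species Z) ≈ 0.0778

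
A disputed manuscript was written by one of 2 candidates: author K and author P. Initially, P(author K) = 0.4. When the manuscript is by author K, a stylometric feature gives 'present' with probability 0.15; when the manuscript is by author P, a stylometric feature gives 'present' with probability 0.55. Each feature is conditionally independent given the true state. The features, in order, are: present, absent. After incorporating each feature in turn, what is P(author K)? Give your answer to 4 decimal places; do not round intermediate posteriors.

After 'present': P(author K) = 0.15·0.4000 / (0.15·0.4000 + 0.55·0.6000) ≈ 0.1538
After 'absent': P(author K) = 0.85·0.1538 / (0.85·0.1538 + 0.45·0.8462) ≈ 0.2556

0.2556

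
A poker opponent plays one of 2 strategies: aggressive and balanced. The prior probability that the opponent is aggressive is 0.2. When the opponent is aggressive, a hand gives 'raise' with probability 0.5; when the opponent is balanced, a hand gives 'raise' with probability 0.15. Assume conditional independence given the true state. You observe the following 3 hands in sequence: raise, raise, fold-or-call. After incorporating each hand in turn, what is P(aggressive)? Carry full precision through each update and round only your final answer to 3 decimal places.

Apply Bayes' rule sequentially, carrying P(aggressive) forward.
After 'raise': P(aggressive) = 0.5·0.2000 / (0.5·0.2000 + 0.15·0.8000) ≈ 0.4545
After 'raise': P(aggressive) = 0.5·0.4545 / (0.5·0.4545 + 0.15·0.5455) ≈ 0.7353
After 'fold-or-call': P(aggressive) = 0.5·0.7353 / (0.5·0.7353 + 0.85·0.2647) ≈ 0.6203

0.620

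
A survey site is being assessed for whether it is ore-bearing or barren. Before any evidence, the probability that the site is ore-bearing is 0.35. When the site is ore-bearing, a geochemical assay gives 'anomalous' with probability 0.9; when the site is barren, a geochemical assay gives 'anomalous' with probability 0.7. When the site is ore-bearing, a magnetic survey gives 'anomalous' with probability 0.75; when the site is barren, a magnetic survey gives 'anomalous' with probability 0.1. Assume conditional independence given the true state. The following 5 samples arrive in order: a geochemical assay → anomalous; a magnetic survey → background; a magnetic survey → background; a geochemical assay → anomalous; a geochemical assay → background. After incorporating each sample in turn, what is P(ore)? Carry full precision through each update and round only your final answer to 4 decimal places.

0.0224

After a geochemical assay='anomalous': P(ore) = 0.9·0.3500 / (0.9·0.3500 + 0.7·0.6500) ≈ 0.4091
After a magnetic survey='background': P(ore) = 0.25·0.4091 / (0.25·0.4091 + 0.9·0.5909) ≈ 0.1613
After a magnetic survey='background': P(ore) = 0.25·0.1613 / (0.25·0.1613 + 0.9·0.8387) ≈ 0.0507
After a geochemical assay='anomalous': P(ore) = 0.9·0.0507 / (0.9·0.0507 + 0.7·0.9493) ≈ 0.0643
After a geochemical assay='background': P(ore) = 0.1·0.0643 / (0.1·0.0643 + 0.3·0.9357) ≈ 0.0224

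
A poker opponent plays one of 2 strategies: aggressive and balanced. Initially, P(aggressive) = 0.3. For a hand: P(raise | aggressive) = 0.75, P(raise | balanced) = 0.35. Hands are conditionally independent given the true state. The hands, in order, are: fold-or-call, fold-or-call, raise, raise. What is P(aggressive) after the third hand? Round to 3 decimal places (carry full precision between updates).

0.120

After 'fold-or-call': P(aggressive) = 0.25·0.3000 / (0.25·0.3000 + 0.65·0.7000) ≈ 0.1415
After 'fold-or-call': P(aggressive) = 0.25·0.1415 / (0.25·0.1415 + 0.65·0.8585) ≈ 0.0596
After 'raise': P(aggressive) = 0.75·0.0596 / (0.75·0.0596 + 0.35·0.9404) ≈ 0.1196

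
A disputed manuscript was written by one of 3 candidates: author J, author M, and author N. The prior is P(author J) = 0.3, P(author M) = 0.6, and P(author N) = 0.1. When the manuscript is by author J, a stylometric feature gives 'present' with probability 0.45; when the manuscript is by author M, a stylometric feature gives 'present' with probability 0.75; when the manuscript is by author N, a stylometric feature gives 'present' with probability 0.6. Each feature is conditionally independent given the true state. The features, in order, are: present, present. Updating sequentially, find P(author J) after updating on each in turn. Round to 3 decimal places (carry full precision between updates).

0.140

After 'present': normaliser = 0.45·0.3000 + 0.75·0.6000 + 0.6·0.1000; P(author J) ≈ 0.2093, P(author M) ≈ 0.6977, P(author N) ≈ 0.0930
After 'present': normaliser = 0.45·0.2093 + 0.75·0.6977 + 0.6·0.0930; P(author J) ≈ 0.1399, P(author M) ≈ 0.7772, P(author N) ≈ 0.0829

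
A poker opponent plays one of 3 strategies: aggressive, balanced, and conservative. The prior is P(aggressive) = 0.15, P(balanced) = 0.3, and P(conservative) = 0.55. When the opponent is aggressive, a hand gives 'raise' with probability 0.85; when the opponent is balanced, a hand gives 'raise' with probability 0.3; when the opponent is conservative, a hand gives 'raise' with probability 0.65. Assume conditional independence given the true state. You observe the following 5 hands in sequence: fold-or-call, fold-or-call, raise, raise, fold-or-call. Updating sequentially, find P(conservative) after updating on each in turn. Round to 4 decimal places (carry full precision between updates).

0.5086

Each posterior becomes the prior for the next update.
After 'fold-or-call': normaliser = 0.15·0.1500 + 0.7·0.3000 + 0.35·0.5500; P(aggressive) ≈ 0.0529, P(balanced) ≈ 0.4941, P(conservative) ≈ 0.4529
After 'fold-or-call': normaliser = 0.15·0.0529 + 0.7·0.4941 + 0.35·0.4529; P(aggressive) ≈ 0.0155, P(balanced) ≈ 0.6751, P(conservative) ≈ 0.3094
After 'raise': normaliser = 0.85·0.0155 + 0.3·0.6751 + 0.65·0.3094; P(aggressive) ≈ 0.0316, P(balanced) ≈ 0.4859, P(conservative) ≈ 0.4825
After 'raise': normaliser = 0.85·0.0316 + 0.3·0.4859 + 0.65·0.4825; P(aggressive) ≈ 0.0553, P(balanced) ≈ 0.2998, P(conservative) ≈ 0.6450
After 'fold-or-call': normaliser = 0.15·0.0553 + 0.7·0.2998 + 0.35·0.6450; P(aggressive) ≈ 0.0187, P(balanced) ≈ 0.4727, P(conservative) ≈ 0.5086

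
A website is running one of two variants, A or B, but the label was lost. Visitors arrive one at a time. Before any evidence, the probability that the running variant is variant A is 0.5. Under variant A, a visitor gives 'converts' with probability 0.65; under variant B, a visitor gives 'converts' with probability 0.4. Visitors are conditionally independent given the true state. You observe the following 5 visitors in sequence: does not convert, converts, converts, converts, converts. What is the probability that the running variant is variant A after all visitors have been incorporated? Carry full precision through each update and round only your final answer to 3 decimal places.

After 'does not convert': P(A) = 0.35·0.5000 / (0.35·0.5000 + 0.6·0.5000) ≈ 0.3684
After 'converts': P(A) = 0.65·0.3684 / (0.65·0.3684 + 0.4·0.6316) ≈ 0.4866
After 'converts': P(A) = 0.65·0.4866 / (0.65·0.4866 + 0.4·0.5134) ≈ 0.6064
After 'converts': P(A) = 0.65·0.6064 / (0.65·0.6064 + 0.4·0.3936) ≈ 0.7145
After 'converts': P(A) = 0.65·0.7145 / (0.65·0.7145 + 0.4·0.2855) ≈ 0.8027

0.803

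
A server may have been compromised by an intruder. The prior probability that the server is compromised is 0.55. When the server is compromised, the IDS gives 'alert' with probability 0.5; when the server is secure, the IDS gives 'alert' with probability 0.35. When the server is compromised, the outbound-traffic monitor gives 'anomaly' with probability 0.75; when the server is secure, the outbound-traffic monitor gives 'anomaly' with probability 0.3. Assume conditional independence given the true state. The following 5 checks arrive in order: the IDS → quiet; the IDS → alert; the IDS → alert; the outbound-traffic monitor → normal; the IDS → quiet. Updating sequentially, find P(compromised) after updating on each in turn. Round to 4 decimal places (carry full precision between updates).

After the IDS='quiet': P(compromised) = 0.5·0.5500 / (0.5·0.5500 + 0.65·0.4500) ≈ 0.4846
After the IDS='alert': P(compromised) = 0.5·0.4846 / (0.5·0.4846 + 0.35·0.5154) ≈ 0.5732
After the IDS='alert': P(compromised) = 0.5·0.5732 / (0.5·0.5732 + 0.35·0.4268) ≈ 0.6574
After the outbound-traffic monitor='normal': P(compromised) = 0.25·0.6574 / (0.25·0.6574 + 0.7·0.3426) ≈ 0.4066
After the IDS='quiet': P(compromised) = 0.5·0.4066 / (0.5·0.4066 + 0.65·0.5934) ≈ 0.3452

0.3452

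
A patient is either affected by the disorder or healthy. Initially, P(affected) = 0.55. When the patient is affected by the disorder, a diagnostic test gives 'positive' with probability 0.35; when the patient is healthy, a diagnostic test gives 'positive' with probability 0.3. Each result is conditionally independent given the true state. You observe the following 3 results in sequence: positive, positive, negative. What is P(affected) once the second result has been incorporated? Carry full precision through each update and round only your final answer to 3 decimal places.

After 'positive': P(affected) = 0.35·0.5500 / (0.35·0.5500 + 0.3·0.4500) ≈ 0.5878
After 'positive': P(affected) = 0.35·0.5878 / (0.35·0.5878 + 0.3·0.4122) ≈ 0.6246

0.625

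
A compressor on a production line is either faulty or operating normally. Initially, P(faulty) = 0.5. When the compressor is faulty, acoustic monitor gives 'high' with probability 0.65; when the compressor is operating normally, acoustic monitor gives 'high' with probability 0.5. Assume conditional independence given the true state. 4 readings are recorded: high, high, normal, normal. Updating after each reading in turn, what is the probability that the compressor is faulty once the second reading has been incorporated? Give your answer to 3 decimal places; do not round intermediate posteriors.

0.628

After 'high': P(faulty) = 0.65·0.5000 / (0.65·0.5000 + 0.5·0.5000) ≈ 0.5652
After 'high': P(faulty) = 0.65·0.5652 / (0.65·0.5652 + 0.5·0.4348) ≈ 0.6283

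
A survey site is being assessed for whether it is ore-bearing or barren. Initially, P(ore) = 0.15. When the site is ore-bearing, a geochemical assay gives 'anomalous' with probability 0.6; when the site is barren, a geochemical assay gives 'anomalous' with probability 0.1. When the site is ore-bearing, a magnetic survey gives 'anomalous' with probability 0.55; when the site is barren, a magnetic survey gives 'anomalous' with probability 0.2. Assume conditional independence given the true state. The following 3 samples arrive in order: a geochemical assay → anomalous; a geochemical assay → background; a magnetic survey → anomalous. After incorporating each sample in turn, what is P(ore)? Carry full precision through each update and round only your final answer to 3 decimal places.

Apply Bayes' rule sequentially, carrying P(ore) forward.
After a geochemical assay='anomalous': P(ore) = 0.6·0.1500 / (0.6·0.1500 + 0.1·0.8500) ≈ 0.5143
After a geochemical assay='background': P(ore) = 0.4·0.5143 / (0.4·0.5143 + 0.9·0.4857) ≈ 0.3200
After a magnetic survey='anomalous': P(ore) = 0.55·0.3200 / (0.55·0.3200 + 0.2·0.6800) ≈ 0.5641

0.564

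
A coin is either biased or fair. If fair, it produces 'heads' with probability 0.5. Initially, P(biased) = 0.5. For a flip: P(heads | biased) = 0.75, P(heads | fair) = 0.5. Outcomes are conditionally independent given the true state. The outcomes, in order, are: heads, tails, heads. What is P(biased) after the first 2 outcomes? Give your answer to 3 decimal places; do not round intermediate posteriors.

0.429

Each posterior becomes the prior for the next update.
After 'heads': P(biased) = 0.75·0.5000 / (0.75·0.5000 + 0.5·0.5000) ≈ 0.6000
After 'tails': P(biased) = 0.25·0.6000 / (0.25·0.6000 + 0.5·0.4000) ≈ 0.4286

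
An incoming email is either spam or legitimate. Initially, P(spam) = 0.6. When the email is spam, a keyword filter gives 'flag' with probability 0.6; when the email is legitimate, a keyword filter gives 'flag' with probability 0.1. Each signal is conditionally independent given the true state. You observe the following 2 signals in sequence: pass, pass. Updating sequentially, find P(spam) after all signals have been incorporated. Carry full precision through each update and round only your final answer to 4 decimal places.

After 'pass': P(spam) = 0.4·0.6000 / (0.4·0.6000 + 0.9·0.4000) ≈ 0.4000
After 'pass': P(spam) = 0.4·0.4000 / (0.4·0.4000 + 0.9·0.6000) ≈ 0.2286

0.2286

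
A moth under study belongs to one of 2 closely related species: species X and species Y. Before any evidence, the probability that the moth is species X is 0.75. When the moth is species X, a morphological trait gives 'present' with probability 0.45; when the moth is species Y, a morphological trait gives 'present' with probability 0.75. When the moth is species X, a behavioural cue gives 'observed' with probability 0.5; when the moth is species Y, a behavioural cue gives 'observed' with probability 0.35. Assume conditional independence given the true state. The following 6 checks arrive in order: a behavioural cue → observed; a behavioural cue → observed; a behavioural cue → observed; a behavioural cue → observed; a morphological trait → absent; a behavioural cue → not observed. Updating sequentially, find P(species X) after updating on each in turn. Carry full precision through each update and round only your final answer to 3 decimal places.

0.955

After a behavioural cue='observed': P(species X) = 0.5·0.7500 / (0.5·0.7500 + 0.35·0.2500) ≈ 0.8108
After a behavioural cue='observed': P(species X) = 0.5·0.8108 / (0.5·0.8108 + 0.35·0.1892) ≈ 0.8596
After a behavioural cue='observed': P(species X) = 0.5·0.8596 / (0.5·0.8596 + 0.35·0.1404) ≈ 0.8974
After a behavioural cue='observed': P(species X) = 0.5·0.8974 / (0.5·0.8974 + 0.35·0.1026) ≈ 0.9259
After a morphological trait='absent': P(species X) = 0.55·0.9259 / (0.55·0.9259 + 0.25·0.0741) ≈ 0.9649
After a behavioural cue='not observed': P(species X) = 0.5·0.9649 / (0.5·0.9649 + 0.65·0.0351) ≈ 0.9548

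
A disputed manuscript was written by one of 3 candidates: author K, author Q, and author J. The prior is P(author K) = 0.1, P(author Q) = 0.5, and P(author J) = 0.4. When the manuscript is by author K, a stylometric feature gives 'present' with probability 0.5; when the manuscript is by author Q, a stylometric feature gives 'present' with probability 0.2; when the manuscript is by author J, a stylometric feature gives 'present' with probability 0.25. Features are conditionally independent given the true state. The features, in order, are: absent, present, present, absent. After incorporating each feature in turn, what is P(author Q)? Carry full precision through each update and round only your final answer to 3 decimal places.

After 'absent': normaliser = 0.5·0.1000 + 0.8·0.5000 + 0.75·0.4000; P(author K) ≈ 0.0667, P(author Q) ≈ 0.5333, P(author J) ≈ 0.4000
After 'present': normaliser = 0.5·0.0667 + 0.2·0.5333 + 0.25·0.4000; P(author K) ≈ 0.1389, P(author Q) ≈ 0.4444, P(author J) ≈ 0.4167
After 'present': normaliser = 0.5·0.1389 + 0.2·0.4444 + 0.25·0.4167; P(author K) ≈ 0.2646, P(author Q) ≈ 0.3386, P(author J) ≈ 0.3968
After 'absent': normaliser = 0.5·0.2646 + 0.8·0.3386 + 0.75·0.3968; P(author K) ≈ 0.1888, P(author Q) ≈ 0.3866, P(author J) ≈ 0.4247

0.387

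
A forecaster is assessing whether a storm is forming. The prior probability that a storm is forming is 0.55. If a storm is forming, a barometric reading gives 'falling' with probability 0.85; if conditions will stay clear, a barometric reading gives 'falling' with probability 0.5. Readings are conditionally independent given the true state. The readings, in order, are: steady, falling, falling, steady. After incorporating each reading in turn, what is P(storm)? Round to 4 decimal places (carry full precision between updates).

After 'steady': P(storm) = 0.15·0.5500 / (0.15·0.5500 + 0.5·0.4500) ≈ 0.2683
After 'falling': P(storm) = 0.85·0.2683 / (0.85·0.2683 + 0.5·0.7317) ≈ 0.3840
After 'falling': P(storm) = 0.85·0.3840 / (0.85·0.3840 + 0.5·0.6160) ≈ 0.5145
After 'steady': P(storm) = 0.15·0.5145 / (0.15·0.5145 + 0.5·0.4855) ≈ 0.2412

0.2412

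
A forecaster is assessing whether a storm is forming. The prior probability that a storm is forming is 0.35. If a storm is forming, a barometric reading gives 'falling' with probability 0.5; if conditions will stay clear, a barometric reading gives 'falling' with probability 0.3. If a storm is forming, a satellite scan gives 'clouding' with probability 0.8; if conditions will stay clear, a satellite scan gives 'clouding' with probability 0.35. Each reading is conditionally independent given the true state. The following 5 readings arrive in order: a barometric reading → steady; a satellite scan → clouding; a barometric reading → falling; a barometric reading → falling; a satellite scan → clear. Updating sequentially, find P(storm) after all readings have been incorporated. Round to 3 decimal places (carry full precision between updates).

0.429

After a barometric reading='steady': P(storm) = 0.5·0.3500 / (0.5·0.3500 + 0.7·0.6500) ≈ 0.2778
After a satellite scan='clouding': P(storm) = 0.8·0.2778 / (0.8·0.2778 + 0.35·0.7222) ≈ 0.4678
After a barometric reading='falling': P(storm) = 0.5·0.4678 / (0.5·0.4678 + 0.3·0.5322) ≈ 0.5944
After a barometric reading='falling': P(storm) = 0.5·0.5944 / (0.5·0.5944 + 0.3·0.4056) ≈ 0.7095
After a satellite scan='clear': P(storm) = 0.2·0.7095 / (0.2·0.7095 + 0.65·0.2905) ≈ 0.4290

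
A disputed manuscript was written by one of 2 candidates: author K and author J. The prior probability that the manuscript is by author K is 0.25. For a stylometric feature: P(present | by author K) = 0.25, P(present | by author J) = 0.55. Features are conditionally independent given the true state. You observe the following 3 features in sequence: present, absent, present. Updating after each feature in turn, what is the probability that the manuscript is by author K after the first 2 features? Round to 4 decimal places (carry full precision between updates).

After 'present': P(author K) = 0.25·0.2500 / (0.25·0.2500 + 0.55·0.7500) ≈ 0.1316
After 'absent': P(author K) = 0.75·0.1316 / (0.75·0.1316 + 0.45·0.8684) ≈ 0.2016

0.2016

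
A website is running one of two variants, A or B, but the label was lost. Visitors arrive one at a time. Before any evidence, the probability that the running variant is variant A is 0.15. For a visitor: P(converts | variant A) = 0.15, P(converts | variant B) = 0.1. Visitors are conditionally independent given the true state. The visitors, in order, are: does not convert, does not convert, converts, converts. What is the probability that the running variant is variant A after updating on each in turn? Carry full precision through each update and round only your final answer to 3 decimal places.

0.262

After 'does not convert': P(A) = 0.85·0.1500 / (0.85·0.1500 + 0.9·0.8500) ≈ 0.1429
After 'does not convert': P(A) = 0.85·0.1429 / (0.85·0.1429 + 0.9·0.8571) ≈ 0.1360
After 'converts': P(A) = 0.15·0.1360 / (0.15·0.1360 + 0.1·0.8640) ≈ 0.1910
After 'converts': P(A) = 0.15·0.1910 / (0.15·0.1910 + 0.1·0.8090) ≈ 0.2615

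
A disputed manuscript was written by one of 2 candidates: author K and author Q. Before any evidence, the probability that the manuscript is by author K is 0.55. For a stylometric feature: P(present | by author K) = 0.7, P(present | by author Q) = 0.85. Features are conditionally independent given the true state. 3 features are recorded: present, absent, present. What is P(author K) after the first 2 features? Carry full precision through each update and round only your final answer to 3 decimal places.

0.668

After 'present': P(author K) = 0.7·0.5500 / (0.7·0.5500 + 0.85·0.4500) ≈ 0.5016
After 'absent': P(author K) = 0.3·0.5016 / (0.3·0.5016 + 0.15·0.4984) ≈ 0.6681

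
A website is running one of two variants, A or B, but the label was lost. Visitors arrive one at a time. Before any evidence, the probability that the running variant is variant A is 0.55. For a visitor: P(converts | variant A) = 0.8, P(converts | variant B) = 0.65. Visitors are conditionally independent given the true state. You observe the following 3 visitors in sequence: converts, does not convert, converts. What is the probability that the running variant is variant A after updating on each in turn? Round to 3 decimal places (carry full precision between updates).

After 'converts': P(A) = 0.8·0.5500 / (0.8·0.5500 + 0.65·0.4500) ≈ 0.6007
After 'does not convert': P(A) = 0.2·0.6007 / (0.2·0.6007 + 0.35·0.3993) ≈ 0.4622
After 'converts': P(A) = 0.8·0.4622 / (0.8·0.4622 + 0.65·0.5378) ≈ 0.5141

0.514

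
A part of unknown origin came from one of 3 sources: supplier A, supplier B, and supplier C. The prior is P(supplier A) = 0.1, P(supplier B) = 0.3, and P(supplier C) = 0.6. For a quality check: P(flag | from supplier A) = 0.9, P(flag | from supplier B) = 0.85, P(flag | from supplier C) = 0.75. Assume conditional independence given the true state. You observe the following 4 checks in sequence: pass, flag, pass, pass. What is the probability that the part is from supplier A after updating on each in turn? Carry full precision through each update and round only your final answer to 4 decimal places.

0.0113

Apply Bayes' rule sequentially, carrying P(supplier A) forward.
After 'pass': normaliser = 0.1·0.1000 + 0.15·0.3000 + 0.25·0.6000; P(supplier A) ≈ 0.0488, P(supplier B) ≈ 0.2195, P(supplier C) ≈ 0.7317
After 'flag': normaliser = 0.9·0.0488 + 0.85·0.2195 + 0.75·0.7317; P(supplier A) ≈ 0.0563, P(supplier B) ≈ 0.2394, P(supplier C) ≈ 0.7042
After 'pass': normaliser = 0.1·0.0563 + 0.15·0.2394 + 0.25·0.7042; P(supplier A) ≈ 0.0259, P(supplier B) ≈ 0.1650, P(supplier C) ≈ 0.8091
After 'pass': normaliser = 0.1·0.0259 + 0.15·0.1650 + 0.25·0.8091; P(supplier A) ≈ 0.0113, P(supplier B) ≈ 0.1078, P(supplier C) ≈ 0.8809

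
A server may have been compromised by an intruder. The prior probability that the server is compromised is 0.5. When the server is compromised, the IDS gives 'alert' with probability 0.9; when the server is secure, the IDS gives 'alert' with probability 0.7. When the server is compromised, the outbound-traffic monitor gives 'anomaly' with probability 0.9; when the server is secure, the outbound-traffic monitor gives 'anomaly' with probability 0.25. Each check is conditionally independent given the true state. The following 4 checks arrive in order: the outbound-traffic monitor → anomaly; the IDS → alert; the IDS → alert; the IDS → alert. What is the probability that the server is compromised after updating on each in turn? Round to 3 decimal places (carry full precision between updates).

0.884

After the outbound-traffic monitor='anomaly': P(compromised) = 0.9·0.5000 / (0.9·0.5000 + 0.25·0.5000) ≈ 0.7826
After the IDS='alert': P(compromised) = 0.9·0.7826 / (0.9·0.7826 + 0.7·0.2174) ≈ 0.8223
After the IDS='alert': P(compromised) = 0.9·0.8223 / (0.9·0.8223 + 0.7·0.1777) ≈ 0.8561
After the IDS='alert': P(compromised) = 0.9·0.8561 / (0.9·0.8561 + 0.7·0.1439) ≈ 0.8844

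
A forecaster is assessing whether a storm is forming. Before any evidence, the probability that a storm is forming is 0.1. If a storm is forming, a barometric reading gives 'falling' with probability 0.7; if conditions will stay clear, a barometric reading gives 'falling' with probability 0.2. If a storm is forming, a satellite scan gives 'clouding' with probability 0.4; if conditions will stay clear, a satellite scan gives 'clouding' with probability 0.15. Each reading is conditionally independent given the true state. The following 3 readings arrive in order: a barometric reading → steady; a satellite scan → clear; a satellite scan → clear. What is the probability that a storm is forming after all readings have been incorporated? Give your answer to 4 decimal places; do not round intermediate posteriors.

0.0203

After a barometric reading='steady': P(storm) = 0.3·0.1000 / (0.3·0.1000 + 0.8·0.9000) ≈ 0.0400
After a satellite scan='clear': P(storm) = 0.6·0.0400 / (0.6·0.0400 + 0.85·0.9600) ≈ 0.0286
After a satellite scan='clear': P(storm) = 0.6·0.0286 / (0.6·0.0286 + 0.85·0.9714) ≈ 0.0203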